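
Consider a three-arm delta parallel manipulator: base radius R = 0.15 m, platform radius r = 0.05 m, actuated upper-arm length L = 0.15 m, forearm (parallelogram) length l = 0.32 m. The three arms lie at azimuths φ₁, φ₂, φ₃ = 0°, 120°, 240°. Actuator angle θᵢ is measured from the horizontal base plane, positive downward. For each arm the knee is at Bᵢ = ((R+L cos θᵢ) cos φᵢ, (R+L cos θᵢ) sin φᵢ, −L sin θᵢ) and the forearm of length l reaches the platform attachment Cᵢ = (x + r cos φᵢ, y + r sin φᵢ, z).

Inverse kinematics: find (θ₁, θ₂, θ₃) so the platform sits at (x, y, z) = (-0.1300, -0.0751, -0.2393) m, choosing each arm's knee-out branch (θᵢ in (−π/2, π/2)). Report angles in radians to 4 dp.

rotate P by −φ1: (-0.1300, -0.0751, -0.2393)
  e−x'=0.2300;  (l²−L²−(e−x')²−y'²−z²)/2L = -0.1197
  √(A²+B²)=0.3319;  θ1 = -0.8052+1.9397 ≈ 1.1345
φ2=120.0° → target in arm frame (0.0000, 0.1501)
  A=0.1000, B=-0.2393, C=(l²−L²−A²−y'²−z²)/(2L)=-0.0330
  √(A²+B²)=0.2594;  θ2 = -1.1748+1.6985 ≈ 0.5237
rotate P by −φ3: (0.1300, -0.0750, -0.2393)
  e−x'=-0.0300;  (l²−L²−(e−x')²−y'²−z²)/2L = 0.0537
  θ3 = atan2(B,A) + arccos(C/0.2412) = -0.3493

θ₁ = 1.1345, θ₂ = 0.5237, θ₃ = -0.3493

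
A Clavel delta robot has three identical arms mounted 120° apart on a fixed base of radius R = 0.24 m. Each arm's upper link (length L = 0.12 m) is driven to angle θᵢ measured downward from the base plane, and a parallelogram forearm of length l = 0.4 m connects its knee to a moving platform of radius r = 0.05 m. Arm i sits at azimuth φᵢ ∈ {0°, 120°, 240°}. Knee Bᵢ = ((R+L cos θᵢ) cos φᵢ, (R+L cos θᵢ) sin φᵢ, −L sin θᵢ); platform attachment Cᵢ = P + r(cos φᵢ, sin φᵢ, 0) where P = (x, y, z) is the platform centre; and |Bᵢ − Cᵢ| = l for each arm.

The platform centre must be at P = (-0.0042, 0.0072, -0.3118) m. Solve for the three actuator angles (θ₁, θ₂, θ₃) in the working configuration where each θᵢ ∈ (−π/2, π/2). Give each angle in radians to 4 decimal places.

φ1=0.0° → target in arm frame (-0.0042, 0.0072)
  A cos θ + B sin θ = C:  0.1942·cos θ + -0.3118·sin θ = 0.0442
  θ1 = atan2(B,A) + arccos(C/0.3673) = 0.4363
arm 2 (φ=120.0°): x'=0.0083, y'=0.0000
  e−x'=0.1817;  (l²−L²−(e−x')²−y'²−z²)/2L = 0.0641
  γ=atan2(-0.3118,0.1817)=-1.0432;  ψ=arccos(0.1776)=1.3923;  θ2=γ+ψ≈0.3490
arm 3 (φ=240.0°): x'=-0.0041, y'=-0.0072
  A cos θ + B sin θ = C:  0.1941·cos θ + -0.3118·sin θ = 0.0443
  √(A²+B²)=0.3673;  θ3 = -1.0139+1.4498 ≈ 0.4359

θ₁ = 0.4363, θ₂ = 0.3490, θ₃ = 0.4359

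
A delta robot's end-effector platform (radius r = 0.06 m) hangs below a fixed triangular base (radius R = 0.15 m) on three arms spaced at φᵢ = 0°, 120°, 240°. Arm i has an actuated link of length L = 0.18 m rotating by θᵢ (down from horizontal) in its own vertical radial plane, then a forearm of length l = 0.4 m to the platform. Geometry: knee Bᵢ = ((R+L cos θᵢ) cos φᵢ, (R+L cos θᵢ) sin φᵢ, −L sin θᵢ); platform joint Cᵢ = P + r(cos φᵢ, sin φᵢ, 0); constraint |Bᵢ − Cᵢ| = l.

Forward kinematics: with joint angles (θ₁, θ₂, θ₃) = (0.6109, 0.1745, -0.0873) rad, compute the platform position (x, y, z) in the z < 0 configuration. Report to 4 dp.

(-0.0917, -0.0333, -0.3281)

φ1=0.0°: virtual centre (0.2374, 0.0000, -0.1032), radius l
S2 = (0.2673·cos120.0°, 0.2673·sin120.0°, -0.0313) = (-0.1336, 0.2315, -0.0313)
S3 = (0.2693·cos240.0°, 0.2693·sin240.0°, 0.0157) = (-0.1347, -0.2332, 0.0157)
eliminate P² terms by subtracting sphere 1 from 2 and 3
linear system: -0.7422x+0.4629y = 0.0054−0.1440z; -0.7442x+-0.4665y = 0.0057−0.2379z
det = 0.6907;  x = -0.0075+0.2567z,  y = -0.0004+0.1005z
into |P−S₁|² = l²: 1.0760z² + 0.0807z + -0.0894 = 0;  Δ = 0.3911;  z = -0.3281 or 0.2531 → z<0 root = -0.3281
x = -0.0917, y = -0.0333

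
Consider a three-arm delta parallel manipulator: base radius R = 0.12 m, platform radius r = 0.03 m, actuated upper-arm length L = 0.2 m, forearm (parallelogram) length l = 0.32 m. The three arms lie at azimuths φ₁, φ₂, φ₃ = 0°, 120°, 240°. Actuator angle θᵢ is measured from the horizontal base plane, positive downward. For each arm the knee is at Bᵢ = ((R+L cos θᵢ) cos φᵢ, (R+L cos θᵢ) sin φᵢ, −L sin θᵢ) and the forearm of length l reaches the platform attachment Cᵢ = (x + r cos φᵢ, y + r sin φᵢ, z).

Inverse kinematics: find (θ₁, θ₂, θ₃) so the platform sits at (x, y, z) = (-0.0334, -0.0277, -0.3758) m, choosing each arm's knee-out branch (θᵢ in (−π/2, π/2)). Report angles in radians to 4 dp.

θ₁ = 0.9599, θ₂ = 0.8725, θ₃ = 0.6979

arm 1 (φ=0.0°): x'=-0.0334, y'=-0.0277
  A cos θ + B sin θ = C:  0.1234·cos θ + -0.3758·sin θ = -0.2371
  θ1 = atan2(B,A) + arccos(C/0.3955) = 0.9599
arm 2 (φ=120.0°): x'=-0.0073, y'=0.0428
  e−x'=0.0973;  (l²−L²−(e−x')²−y'²−z²)/2L = -0.2253
  √(A²+B²)=0.3882;  θ2 = -1.3175+2.1900 ≈ 0.8725
φ3=240.0° → target in arm frame (0.0407, -0.0151)
  A cos θ + B sin θ = C:  0.0493·cos θ + -0.3758·sin θ = -0.2037
  θ3 = atan2(B,A) + arccos(C/0.3790) = 0.6979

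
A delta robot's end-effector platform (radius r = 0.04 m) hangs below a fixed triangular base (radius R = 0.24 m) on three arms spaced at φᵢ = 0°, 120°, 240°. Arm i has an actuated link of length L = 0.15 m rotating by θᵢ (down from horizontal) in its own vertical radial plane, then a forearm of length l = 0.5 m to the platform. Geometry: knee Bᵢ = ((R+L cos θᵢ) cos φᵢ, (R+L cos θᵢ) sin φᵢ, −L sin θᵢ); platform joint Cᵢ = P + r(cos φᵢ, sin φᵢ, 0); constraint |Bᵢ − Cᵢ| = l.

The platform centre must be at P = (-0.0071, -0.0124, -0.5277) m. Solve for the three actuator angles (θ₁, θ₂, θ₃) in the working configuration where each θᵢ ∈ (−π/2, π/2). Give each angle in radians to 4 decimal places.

θ₁ = 0.9597, θ₂ = 0.9601, θ₃ = 0.8726

φ1=0.0° → target in arm frame (-0.0071, -0.0124)
  e−x'=0.2071;  (l²−L²−(e−x')²−y'²−z²)/2L = -0.3134
  θ1 = atan2(B,A) + arccos(C/0.5669) = 0.9597
φ2=120.0° → target in arm frame (-0.0072, 0.0123)
  e−x'=0.2072;  (l²−L²−(e−x')²−y'²−z²)/2L = -0.3135
  √(A²+B²)=0.5669;  θ2 = -1.1967+2.1567 ≈ 0.9601
φ3=240.0° → target in arm frame (0.0143, 0.0001)
  A cos θ + B sin θ = C:  0.1857·cos θ + -0.5277·sin θ = -0.2849
  γ=atan2(-0.5277,0.1857)=-1.2324;  ψ=arccos(-0.5092)=2.1050;  θ3=γ+ψ≈0.8726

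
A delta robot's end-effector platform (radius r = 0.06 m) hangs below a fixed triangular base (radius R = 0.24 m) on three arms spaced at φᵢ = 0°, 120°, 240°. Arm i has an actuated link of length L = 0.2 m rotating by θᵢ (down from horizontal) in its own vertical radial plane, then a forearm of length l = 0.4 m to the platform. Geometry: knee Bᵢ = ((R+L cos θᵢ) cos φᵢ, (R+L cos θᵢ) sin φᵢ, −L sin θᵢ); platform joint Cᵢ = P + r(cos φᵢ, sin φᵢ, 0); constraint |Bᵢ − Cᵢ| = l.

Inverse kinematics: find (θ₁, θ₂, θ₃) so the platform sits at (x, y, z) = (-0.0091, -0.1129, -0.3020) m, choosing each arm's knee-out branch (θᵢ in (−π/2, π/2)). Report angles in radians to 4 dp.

θ₁ = 0.6982, θ₂ = 1.0473, θ₃ = 0.0874

φ1=0.0° → target in arm frame (-0.0091, -0.1129)
  A=0.1891, B=-0.3020, C=(l²−L²−A²−y'²−z²)/(2L)=-0.0493
  γ=atan2(-0.3020,0.1891)=-1.0114;  ψ=arccos(-0.1383)=1.7095;  θ1=γ+ψ≈0.6982
rotate P by −φ2: (-0.0932, 0.0643, -0.3020)
  A=0.2732, B=-0.3020, C=(l²−L²−A²−y'²−z²)/(2L)=-0.1250
  √(A²+B²)=0.4073;  θ2 = -0.8354+1.8827 ≈ 1.0473
φ3=240.0° → target in arm frame (0.1023, 0.0486)
  A cos θ + B sin θ = C:  0.0777·cos θ + -0.3020·sin θ = 0.0510
  γ=atan2(-0.3020,0.0777)=-1.3190;  ψ=arccos(0.1636)=1.4065;  θ3=γ+ψ≈0.0874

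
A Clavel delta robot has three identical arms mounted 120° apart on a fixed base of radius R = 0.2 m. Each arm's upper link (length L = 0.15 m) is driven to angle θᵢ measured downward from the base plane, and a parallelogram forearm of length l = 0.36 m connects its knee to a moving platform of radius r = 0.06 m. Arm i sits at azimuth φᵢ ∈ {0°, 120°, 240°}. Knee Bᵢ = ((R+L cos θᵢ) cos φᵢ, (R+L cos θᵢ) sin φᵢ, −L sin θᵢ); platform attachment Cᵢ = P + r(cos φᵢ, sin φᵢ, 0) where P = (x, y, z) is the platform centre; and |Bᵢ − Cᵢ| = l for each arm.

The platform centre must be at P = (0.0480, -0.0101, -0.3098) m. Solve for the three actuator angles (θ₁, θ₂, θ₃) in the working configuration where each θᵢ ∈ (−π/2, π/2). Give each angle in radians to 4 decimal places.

θ₁ = 0.2623, θ₂ = 0.6982, θ₃ = 0.6108

φ1=0.0° → target in arm frame (0.0480, -0.0101)
  A cos θ + B sin θ = C:  0.0920·cos θ + -0.3098·sin θ = 0.0085
  θ1 = atan2(B,A) + arccos(C/0.3232) = 0.2623
rotate P by −φ2: (-0.0327, -0.0365, -0.3098)
  A cos θ + B sin θ = C:  0.1727·cos θ + -0.3098·sin θ = -0.0668
  θ2 = atan2(B,A) + arccos(C/0.3547) = 0.6982
rotate P by −φ3: (-0.0153, 0.0466, -0.3098)
  A cos θ + B sin θ = C:  0.1553·cos θ + -0.3098·sin θ = -0.0505
  √(A²+B²)=0.3465;  θ3 = -1.1062+1.7171 ≈ 0.6108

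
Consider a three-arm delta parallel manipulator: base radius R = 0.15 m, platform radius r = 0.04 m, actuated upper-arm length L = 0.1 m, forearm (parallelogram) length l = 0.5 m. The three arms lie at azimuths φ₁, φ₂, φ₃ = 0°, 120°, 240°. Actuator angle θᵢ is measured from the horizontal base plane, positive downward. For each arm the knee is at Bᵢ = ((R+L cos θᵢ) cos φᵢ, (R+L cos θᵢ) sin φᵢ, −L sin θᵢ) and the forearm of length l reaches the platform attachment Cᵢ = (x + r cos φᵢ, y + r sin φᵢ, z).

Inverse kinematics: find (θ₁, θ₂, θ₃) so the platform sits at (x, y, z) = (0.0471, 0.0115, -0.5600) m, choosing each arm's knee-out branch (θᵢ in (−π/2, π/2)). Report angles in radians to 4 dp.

φ1=0.0° → target in arm frame (0.0471, 0.0115)
  A=0.0629, B=-0.5600, C=(l²−L²−A²−y'²−z²)/(2L)=-0.3884
  γ=atan2(-0.5600,0.0629)=-1.4589;  ψ=arccos(-0.6893)=2.3313;  θ1=γ+ψ≈0.8724
rotate P by −φ2: (-0.0136, -0.0465, -0.5600)
  A=0.1236, B=-0.5600, C=(l²−L²−A²−y'²−z²)/(2L)=-0.4552
  θ2 = atan2(B,A) + arccos(C/0.5735) = 1.1342
rotate P by −φ3: (-0.0335, 0.0350, -0.5600)
  A=0.1435, B=-0.5600, C=(l²−L²−A²−y'²−z²)/(2L)=-0.4771
  √(A²+B²)=0.5781;  θ3 = -1.3199+2.5416 ≈ 1.2216

θ₁ = 0.8724, θ₂ = 1.1342, θ₃ = 1.2216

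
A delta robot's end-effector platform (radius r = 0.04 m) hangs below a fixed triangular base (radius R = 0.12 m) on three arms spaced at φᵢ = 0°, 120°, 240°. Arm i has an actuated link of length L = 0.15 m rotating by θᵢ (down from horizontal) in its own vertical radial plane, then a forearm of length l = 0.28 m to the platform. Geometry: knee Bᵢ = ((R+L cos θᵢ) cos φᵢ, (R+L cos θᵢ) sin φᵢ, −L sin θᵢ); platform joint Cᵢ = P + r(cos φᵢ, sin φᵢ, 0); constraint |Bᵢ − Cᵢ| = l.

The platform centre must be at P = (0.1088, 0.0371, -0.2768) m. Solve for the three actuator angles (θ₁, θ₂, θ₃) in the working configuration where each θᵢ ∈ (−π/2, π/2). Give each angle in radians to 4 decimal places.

arm 1 (φ=0.0°): x'=0.1088, y'=0.0371
  e−x'=-0.0288;  (l²−L²−(e−x')²−y'²−z²)/2L = -0.0764
  θ1 = atan2(B,A) + arccos(C/0.2783) = 0.1745
rotate P by −φ2: (-0.0223, -0.1128, -0.2768)
  A cos θ + B sin θ = C:  0.1023·cos θ + -0.2768·sin θ = -0.1463
  θ2 = atan2(B,A) + arccos(C/0.2951) = 0.8727
φ3=240.0° → target in arm frame (-0.0865, 0.0757)
  A=0.1665, B=-0.2768, C=(l²−L²−A²−y'²−z²)/(2L)=-0.1806
  √(A²+B²)=0.3230;  θ3 = -1.0292+2.1640 ≈ 1.1348

θ₁ = 0.1745, θ₂ = 0.8727, θ₃ = 1.1348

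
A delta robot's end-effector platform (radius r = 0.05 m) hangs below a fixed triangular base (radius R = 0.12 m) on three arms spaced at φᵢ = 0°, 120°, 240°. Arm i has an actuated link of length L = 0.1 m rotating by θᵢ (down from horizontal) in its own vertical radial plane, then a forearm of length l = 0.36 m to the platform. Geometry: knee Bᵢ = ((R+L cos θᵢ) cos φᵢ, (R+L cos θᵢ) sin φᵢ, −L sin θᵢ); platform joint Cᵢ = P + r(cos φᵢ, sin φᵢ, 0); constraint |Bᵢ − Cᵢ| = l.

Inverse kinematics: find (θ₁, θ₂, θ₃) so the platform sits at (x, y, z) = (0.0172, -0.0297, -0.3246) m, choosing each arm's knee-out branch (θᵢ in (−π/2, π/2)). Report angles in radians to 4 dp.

θ₁ = -0.0001, θ₂ = 0.2618, θ₃ = 0.0003

arm 1 (φ=0.0°): x'=0.0172, y'=-0.0297
  e−x'=0.0528;  (l²−L²−(e−x')²−y'²−z²)/2L = 0.0528
  √(A²+B²)=0.3289;  θ1 = -1.4095+1.4095 ≈ -0.0001
arm 2 (φ=120.0°): x'=-0.0343, y'=0.0000
  e−x'=0.1043;  (l²−L²−(e−x')²−y'²−z²)/2L = 0.0168
  γ=atan2(-0.3246,0.1043)=-1.2598;  ψ=arccos(0.0492)=1.5216;  θ2=γ+ψ≈0.2618
arm 3 (φ=240.0°): x'=0.0171, y'=0.0297
  A=0.0529, B=-0.3246, C=(l²−L²−A²−y'²−z²)/(2L)=0.0528
  √(A²+B²)=0.3289;  θ3 = -1.4093+1.4096 ≈ 0.0003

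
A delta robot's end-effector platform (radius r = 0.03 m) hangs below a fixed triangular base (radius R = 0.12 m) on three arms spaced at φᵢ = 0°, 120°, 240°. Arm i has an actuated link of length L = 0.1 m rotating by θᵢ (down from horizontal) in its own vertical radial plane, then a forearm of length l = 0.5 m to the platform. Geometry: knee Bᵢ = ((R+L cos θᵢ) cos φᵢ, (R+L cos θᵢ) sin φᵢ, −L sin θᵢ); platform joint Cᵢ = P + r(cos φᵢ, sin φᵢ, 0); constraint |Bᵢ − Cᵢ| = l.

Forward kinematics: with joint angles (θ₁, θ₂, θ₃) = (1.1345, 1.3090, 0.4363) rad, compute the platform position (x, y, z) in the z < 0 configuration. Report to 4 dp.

arm 1 at φ=0.0°: ρ1 = 0.1323;  centre 1 = (0.1323, 0.0000, -0.0906)
arm 2 at φ=120.0°: ρ2 = 0.1159;  centre 2 = (-0.0579, 0.1004, -0.0966)
centre 3 = (0.1806·cos240.0°, 0.1806·sin240.0°, -0.0423) = (-0.0903, -0.1564, -0.0423)
|centre ₂|²−|centre ₁|² = -0.0029;  |centre ₃|²−|centre ₁|² = 0.0087
[-0.3804 0.2007 -0.0119]·P = -0.0029;  [-0.4451 -0.3129 0.0967]·P = 0.0087
Cramer: x(z) = -0.0040+0.0753z;  y(z) = -0.0222+0.2021z
quadratic in z: (1.0465)z²+(0.1518)z+(-0.2227)=0, √Δ=0.9775 → z ∈ {-0.5395, 0.3945}; z = -0.5395 (taking z<0)
x = -0.0446, y = -0.1312

(-0.0446, -0.1312, -0.5395)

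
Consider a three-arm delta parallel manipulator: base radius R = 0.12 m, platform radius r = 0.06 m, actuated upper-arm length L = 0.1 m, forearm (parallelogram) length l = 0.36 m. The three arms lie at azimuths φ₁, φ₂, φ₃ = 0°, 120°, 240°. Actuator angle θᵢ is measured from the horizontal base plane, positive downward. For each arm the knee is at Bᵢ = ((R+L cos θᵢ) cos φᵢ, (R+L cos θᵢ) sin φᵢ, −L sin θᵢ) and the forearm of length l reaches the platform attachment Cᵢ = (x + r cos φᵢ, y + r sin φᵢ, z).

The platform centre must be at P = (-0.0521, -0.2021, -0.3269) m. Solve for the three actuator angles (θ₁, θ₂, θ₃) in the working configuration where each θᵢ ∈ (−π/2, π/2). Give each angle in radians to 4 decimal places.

φ1=0.0° → target in arm frame (-0.0521, -0.2021)
  A=0.1121, B=-0.3269, C=(l²−L²−A²−y'²−z²)/(2L)=-0.2034
  γ=atan2(-0.3269,0.1121)=-1.2404;  ψ=arccos(-0.5885)=2.2000;  θ1=γ+ψ≈0.9595
arm 2 (φ=120.0°): x'=-0.1490, y'=0.1462
  e−x'=0.2090;  (l²−L²−(e−x')²−y'²−z²)/2L = -0.2615
  √(A²+B²)=0.3880;  θ2 = -1.0020+2.3104 ≈ 1.3084
φ3=240.0° → target in arm frame (0.2011, 0.0559)
  A=-0.1411, B=-0.3269, C=(l²−L²−A²−y'²−z²)/(2L)=-0.0515
  √(A²+B²)=0.3560;  θ3 = -1.9782+1.7159 ≈ -0.2623

θ₁ = 0.9595, θ₂ = 1.3084, θ₃ = -0.2623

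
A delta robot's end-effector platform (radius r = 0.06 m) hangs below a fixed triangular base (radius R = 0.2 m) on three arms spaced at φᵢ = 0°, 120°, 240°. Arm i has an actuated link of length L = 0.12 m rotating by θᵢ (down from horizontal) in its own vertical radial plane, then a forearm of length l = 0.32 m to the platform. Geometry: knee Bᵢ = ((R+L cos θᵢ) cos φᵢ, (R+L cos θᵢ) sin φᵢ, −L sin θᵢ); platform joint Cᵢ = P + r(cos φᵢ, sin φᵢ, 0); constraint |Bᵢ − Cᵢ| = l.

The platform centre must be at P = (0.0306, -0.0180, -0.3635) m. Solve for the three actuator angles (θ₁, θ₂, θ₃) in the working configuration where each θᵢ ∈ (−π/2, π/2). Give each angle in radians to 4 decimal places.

φ1=0.0° → target in arm frame (0.0306, -0.0180)
  A=0.1094, B=-0.3635, C=(l²−L²−A²−y'²−z²)/(2L)=-0.2351
  θ1 = atan2(B,A) + arccos(C/0.3796) = 0.9602
φ2=120.0° → target in arm frame (-0.0309, -0.0175)
  A cos θ + B sin θ = C:  0.1709·cos θ + -0.3635·sin θ = -0.3068
  γ=atan2(-0.3635,0.1709)=-1.1313;  ψ=arccos(-0.7639)=2.4402;  θ2=γ+ψ≈1.3088
rotate P by −φ3: (0.0003, 0.0355, -0.3635)
  A cos θ + B sin θ = C:  0.1397·cos θ + -0.3635·sin θ = -0.2705
  θ3 = atan2(B,A) + arccos(C/0.3894) = 1.1347

θ₁ = 0.9602, θ₂ = 1.3088, θ₃ = 1.1347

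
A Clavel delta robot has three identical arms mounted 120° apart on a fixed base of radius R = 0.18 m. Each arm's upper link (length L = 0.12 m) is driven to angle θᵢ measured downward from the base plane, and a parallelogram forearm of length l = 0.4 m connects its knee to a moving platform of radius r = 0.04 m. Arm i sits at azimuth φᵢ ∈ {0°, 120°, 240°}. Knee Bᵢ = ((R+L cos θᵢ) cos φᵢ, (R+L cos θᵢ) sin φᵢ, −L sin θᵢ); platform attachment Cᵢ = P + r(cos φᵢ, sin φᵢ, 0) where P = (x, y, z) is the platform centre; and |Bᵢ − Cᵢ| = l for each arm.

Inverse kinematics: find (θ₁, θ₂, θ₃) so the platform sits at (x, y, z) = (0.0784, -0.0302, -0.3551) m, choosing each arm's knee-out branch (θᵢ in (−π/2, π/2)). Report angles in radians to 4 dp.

φ1=0.0° → target in arm frame (0.0784, -0.0302)
  e−x'=0.0616;  (l²−L²−(e−x')²−y'²−z²)/2L = 0.0617
  √(A²+B²)=0.3604;  θ1 = -1.3990+1.3989 ≈ -0.0002
rotate P by −φ2: (-0.0654, -0.0528, -0.3551)
  A=0.2054, B=-0.3551, C=(l²−L²−A²−y'²−z²)/(2L)=-0.1061
  γ=atan2(-0.3551,0.2054)=-1.0465;  ψ=arccos(-0.2585)=1.8323;  θ2=γ+ψ≈0.7858
arm 3 (φ=240.0°): x'=-0.0130, y'=0.0830
  A=0.1530, B=-0.3551, C=(l²−L²−A²−y'²−z²)/(2L)=-0.0450
  γ=atan2(-0.3551,0.1530)=-1.1639;  ψ=arccos(-0.1165)=1.6875;  θ3=γ+ψ≈0.5237

θ₁ = -0.0002, θ₂ = 0.7858, θ₃ = 0.5237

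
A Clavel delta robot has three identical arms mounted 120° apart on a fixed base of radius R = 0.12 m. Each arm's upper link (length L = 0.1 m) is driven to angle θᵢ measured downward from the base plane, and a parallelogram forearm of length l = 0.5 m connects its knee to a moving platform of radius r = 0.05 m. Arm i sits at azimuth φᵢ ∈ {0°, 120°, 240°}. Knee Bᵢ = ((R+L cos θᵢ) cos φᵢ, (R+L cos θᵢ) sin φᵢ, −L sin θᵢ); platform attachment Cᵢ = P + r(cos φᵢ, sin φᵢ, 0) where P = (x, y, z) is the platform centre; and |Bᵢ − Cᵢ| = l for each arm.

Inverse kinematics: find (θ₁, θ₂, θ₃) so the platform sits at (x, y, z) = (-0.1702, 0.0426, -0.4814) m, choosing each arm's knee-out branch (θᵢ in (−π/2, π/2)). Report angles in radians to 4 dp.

arm 1 (φ=0.0°): x'=-0.1702, y'=0.0426
  A=0.2402, B=-0.4814, C=(l²−L²−A²−y'²−z²)/(2L)=-0.2563
  √(A²+B²)=0.5380;  θ1 = -1.1080+2.0673 ≈ 0.9593
arm 2 (φ=120.0°): x'=0.1220, y'=0.1261
  A cos θ + B sin θ = C:  -0.0520·cos θ + -0.4814·sin θ = -0.0517
  γ=atan2(-0.4814,-0.0520)=-1.6784;  ψ=arccos(-0.1069)=1.6779;  θ2=γ+ψ≈-0.0005
arm 3 (φ=240.0°): x'=0.0482, y'=-0.1687
  A cos θ + B sin θ = C:  0.0218·cos θ + -0.4814·sin θ = -0.1034
  γ=atan2(-0.4814,0.0218)=-1.5256;  ψ=arccos(-0.2146)=1.7870;  θ3=γ+ψ≈0.2615

θ₁ = 0.9593, θ₂ = -0.0005, θ₃ = 0.2615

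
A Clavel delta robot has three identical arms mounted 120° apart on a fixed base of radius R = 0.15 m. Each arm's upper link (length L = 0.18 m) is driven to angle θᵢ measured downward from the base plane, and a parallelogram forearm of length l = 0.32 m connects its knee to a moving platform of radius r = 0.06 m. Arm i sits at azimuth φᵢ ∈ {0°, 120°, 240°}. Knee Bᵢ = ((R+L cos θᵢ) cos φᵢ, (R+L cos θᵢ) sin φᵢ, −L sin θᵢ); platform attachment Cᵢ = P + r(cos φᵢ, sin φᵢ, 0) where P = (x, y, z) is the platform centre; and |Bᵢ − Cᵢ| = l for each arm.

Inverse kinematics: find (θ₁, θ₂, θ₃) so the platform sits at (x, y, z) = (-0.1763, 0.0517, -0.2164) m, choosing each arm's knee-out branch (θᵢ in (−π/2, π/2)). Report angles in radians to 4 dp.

arm 1 (φ=0.0°): x'=-0.1763, y'=0.0517
  e−x'=0.2663;  (l²−L²−(e−x')²−y'²−z²)/2L = -0.1400
  γ=atan2(-0.2164,0.2663)=-0.6824;  ψ=arccos(-0.4081)=1.9912;  θ1=γ+ψ≈1.3088
φ2=120.0° → target in arm frame (0.1329, 0.1268)
  A cos θ + B sin θ = C:  -0.0429·cos θ + -0.2164·sin θ = 0.0146
  θ2 = atan2(B,A) + arccos(C/0.2206) = -0.2619
rotate P by −φ3: (0.0434, -0.1785, -0.2164)
  e−x'=0.0466;  (l²−L²−(e−x')²−y'²−z²)/2L = -0.0302
  γ=atan2(-0.2164,0.0466)=-1.3586;  ψ=arccos(-0.1365)=1.7077;  θ3=γ+ψ≈0.3491

θ₁ = 1.3088, θ₂ = -0.2619, θ₃ = 0.3491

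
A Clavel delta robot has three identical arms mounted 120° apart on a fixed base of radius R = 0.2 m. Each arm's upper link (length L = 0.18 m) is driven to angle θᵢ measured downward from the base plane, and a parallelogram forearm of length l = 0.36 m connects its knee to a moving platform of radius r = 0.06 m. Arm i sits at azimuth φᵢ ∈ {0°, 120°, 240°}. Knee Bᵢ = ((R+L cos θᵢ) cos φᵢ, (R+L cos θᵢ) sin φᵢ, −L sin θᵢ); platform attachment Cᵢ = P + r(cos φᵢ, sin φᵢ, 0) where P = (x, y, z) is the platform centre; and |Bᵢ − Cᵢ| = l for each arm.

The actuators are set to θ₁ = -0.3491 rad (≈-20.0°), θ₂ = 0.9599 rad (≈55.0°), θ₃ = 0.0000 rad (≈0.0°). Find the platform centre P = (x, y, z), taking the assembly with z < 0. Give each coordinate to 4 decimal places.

(0.0742, -0.0874, -0.1968)

arm 1 at φ=0.0°: ρ1 = 0.3091;  centre 1 = (0.3091, 0.0000, 0.0616)
centre 2 = (0.2432·cos120.0°, 0.2432·sin120.0°, -0.1474) = (-0.1216, 0.2107, -0.1474)
φ3=240.0°: virtual centre (-0.1600, -0.2771, 0.0000), radius l
eliminate P² terms by subtracting sphere 1 from 2 and 3
plane₁₂: -0.8615x+0.4213y+-0.4180z = -0.0185
det = 0.8728;  x = 0.0102+-0.3249z,  y = -0.0228+0.3278z
sphere 1 gives Az²+Bz+C=0 with A=1.2130, B=0.0561, C=-0.0360;  B²−4AC=0.1776;  roots -0.1968, 0.1506;  negative root z = -0.1968
x = 0.0742, y = -0.0874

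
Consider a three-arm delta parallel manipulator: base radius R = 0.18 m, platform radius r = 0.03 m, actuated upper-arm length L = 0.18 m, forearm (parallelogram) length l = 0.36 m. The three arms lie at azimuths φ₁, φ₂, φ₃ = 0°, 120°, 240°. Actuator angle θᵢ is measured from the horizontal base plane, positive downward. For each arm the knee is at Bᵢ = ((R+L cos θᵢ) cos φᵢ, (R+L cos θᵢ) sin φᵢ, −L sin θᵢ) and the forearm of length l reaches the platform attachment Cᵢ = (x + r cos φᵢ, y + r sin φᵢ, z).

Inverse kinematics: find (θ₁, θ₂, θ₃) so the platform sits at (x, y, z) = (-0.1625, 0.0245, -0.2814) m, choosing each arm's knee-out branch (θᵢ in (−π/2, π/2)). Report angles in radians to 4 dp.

arm 1 (φ=0.0°): x'=-0.1625, y'=0.0245
  A cos θ + B sin θ = C:  0.3125·cos θ + -0.2814·sin θ = -0.2229
  θ1 = atan2(B,A) + arccos(C/0.4205) = 1.3964
arm 2 (φ=120.0°): x'=0.1025, y'=0.1285
  e−x'=0.0475;  (l²−L²−(e−x')²−y'²−z²)/2L = -0.0021
  γ=atan2(-0.2814,0.0475)=-1.4035;  ψ=arccos(-0.0073)=1.5781;  θ2=γ+ψ≈0.1747
arm 3 (φ=240.0°): x'=0.0600, y'=-0.1530
  e−x'=0.0900;  (l²−L²−(e−x')²−y'²−z²)/2L = -0.0375
  γ=atan2(-0.2814,0.0900)=-1.2614;  ψ=arccos(-0.1268)=1.6979;  θ3=γ+ψ≈0.4366

θ₁ = 1.3964, θ₂ = 0.1747, θ₃ = 0.4366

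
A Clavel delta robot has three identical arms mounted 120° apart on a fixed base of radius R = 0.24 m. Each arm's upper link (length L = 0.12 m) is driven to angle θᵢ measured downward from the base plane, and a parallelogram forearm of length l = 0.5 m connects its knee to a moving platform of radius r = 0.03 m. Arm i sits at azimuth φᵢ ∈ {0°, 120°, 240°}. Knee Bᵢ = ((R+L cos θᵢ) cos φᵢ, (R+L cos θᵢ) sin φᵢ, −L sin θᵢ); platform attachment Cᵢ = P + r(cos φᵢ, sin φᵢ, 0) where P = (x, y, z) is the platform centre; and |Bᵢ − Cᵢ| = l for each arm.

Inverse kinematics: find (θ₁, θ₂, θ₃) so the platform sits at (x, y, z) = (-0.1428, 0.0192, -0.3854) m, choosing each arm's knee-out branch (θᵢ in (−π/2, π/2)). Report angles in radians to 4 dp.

arm 1 (φ=0.0°): x'=-0.1428, y'=0.0192
  A cos θ + B sin θ = C:  0.3528·cos θ + -0.3854·sin θ = -0.1574
  γ=atan2(-0.3854,0.3528)=-0.8295;  ψ=arccos(-0.3012)=1.8767;  θ1=γ+ψ≈1.0472
rotate P by −φ2: (0.0880, 0.1141, -0.3854)
  e−x'=0.1220;  (l²−L²−(e−x')²−y'²−z²)/2L = 0.2466
  θ2 = atan2(B,A) + arccos(C/0.4042) = -0.3495
arm 3 (φ=240.0°): x'=0.0548, y'=-0.1333
  A=0.1552, B=-0.3854, C=(l²−L²−A²−y'²−z²)/(2L)=0.1884
  θ3 = atan2(B,A) + arccos(C/0.4155) = -0.0877

θ₁ = 1.0472, θ₂ = -0.3495, θ₃ = -0.0877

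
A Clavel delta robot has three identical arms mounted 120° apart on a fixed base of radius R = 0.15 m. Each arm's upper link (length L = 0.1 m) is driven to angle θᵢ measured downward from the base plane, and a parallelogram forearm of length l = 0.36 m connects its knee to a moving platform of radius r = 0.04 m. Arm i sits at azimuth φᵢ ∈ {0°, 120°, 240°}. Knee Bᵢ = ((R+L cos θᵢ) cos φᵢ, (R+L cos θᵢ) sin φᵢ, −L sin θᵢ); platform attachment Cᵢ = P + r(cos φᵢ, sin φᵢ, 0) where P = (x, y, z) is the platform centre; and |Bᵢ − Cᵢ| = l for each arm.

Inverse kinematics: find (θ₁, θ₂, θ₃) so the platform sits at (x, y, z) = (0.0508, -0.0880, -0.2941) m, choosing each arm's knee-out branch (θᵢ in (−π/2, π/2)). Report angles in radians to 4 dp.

θ₁ = -0.1742, θ₂ = 0.7855, θ₃ = -0.1743

arm 1 (φ=0.0°): x'=0.0508, y'=-0.0880
  A=0.0592, B=-0.2941, C=(l²−L²−A²−y'²−z²)/(2L)=0.1093
  √(A²+B²)=0.3000;  θ1 = -1.3722+1.1979 ≈ -0.1742
φ2=120.0° → target in arm frame (-0.1016, 0.0000)
  e−x'=0.2116;  (l²−L²−(e−x')²−y'²−z²)/2L = -0.0584
  γ=atan2(-0.2941,0.2116)=-0.9471;  ψ=arccos(-0.1611)=1.7326;  θ2=γ+ψ≈0.7855
φ3=240.0° → target in arm frame (0.0508, 0.0880)
  A cos θ + B sin θ = C:  0.0592·cos θ + -0.2941·sin θ = 0.1093
  γ=atan2(-0.2941,0.0592)=-1.3722;  ψ=arccos(0.3643)=1.1979;  θ3=γ+ψ≈-0.1743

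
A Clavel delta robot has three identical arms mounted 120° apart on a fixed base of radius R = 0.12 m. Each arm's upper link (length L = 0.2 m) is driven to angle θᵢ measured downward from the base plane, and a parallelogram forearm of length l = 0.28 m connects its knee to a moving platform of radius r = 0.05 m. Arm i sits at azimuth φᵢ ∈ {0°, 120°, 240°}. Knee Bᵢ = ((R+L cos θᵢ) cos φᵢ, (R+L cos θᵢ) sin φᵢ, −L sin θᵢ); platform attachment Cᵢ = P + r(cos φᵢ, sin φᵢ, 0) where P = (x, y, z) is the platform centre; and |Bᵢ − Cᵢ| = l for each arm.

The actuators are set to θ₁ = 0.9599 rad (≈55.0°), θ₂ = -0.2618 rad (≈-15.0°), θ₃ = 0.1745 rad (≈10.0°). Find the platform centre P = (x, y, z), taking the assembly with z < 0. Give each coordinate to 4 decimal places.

φ1=0.0°: virtual centre (0.1847, 0.0000, -0.1638), radius l
arm 2 at φ=120.0°: (R−r)+L cos θ2 = 0.2632;  S2 = (-0.1316, 0.2279, 0.0518)
S3 = (0.2670·cos240.0°, 0.2670·sin240.0°, -0.0347) = (-0.1335, -0.2312, -0.0347)
|S₂|²−|S₁|² = 0.0110;  |S₃|²−|S₁|² = 0.0115
[-0.6326 0.4559 0.4312]·P = 0.0110;  [-0.6364 -0.4624 0.2582]·P = 0.0115
Cramer: x(z) = -0.0177+0.5442z;  y(z) = -0.0005-0.1906z
sphere 1 gives Az²+Bz+C=0 with A=1.3325, B=0.1075, C=-0.0106;  B²−4AC=0.0679;  roots -0.1381, 0.0575;  negative root z = -0.1381
x = -0.0929, y = 0.0258

(-0.0929, 0.0258, -0.1381)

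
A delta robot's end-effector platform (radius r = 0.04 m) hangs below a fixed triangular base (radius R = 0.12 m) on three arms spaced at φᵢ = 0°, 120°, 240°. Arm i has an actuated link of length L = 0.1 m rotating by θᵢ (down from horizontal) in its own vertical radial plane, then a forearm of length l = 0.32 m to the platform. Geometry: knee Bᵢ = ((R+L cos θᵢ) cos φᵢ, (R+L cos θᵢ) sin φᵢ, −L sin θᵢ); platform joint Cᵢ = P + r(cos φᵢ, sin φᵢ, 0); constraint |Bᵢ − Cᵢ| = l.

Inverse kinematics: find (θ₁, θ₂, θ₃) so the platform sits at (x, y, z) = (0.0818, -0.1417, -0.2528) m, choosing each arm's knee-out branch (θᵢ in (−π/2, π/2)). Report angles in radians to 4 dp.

θ₁ = -0.1742, θ₂ = 1.2219, θ₃ = -0.1743

φ1=0.0° → target in arm frame (0.0818, -0.1417)
  A=-0.0018, B=-0.2528, C=(l²−L²−A²−y'²−z²)/(2L)=0.0421
  γ=atan2(-0.2528,-0.0018)=-1.5779;  ψ=arccos(0.1663)=1.4037;  θ1=γ+ψ≈-0.1742
rotate P by −φ2: (-0.1636, 0.0000, -0.2528)
  e−x'=0.2436;  (l²−L²−(e−x')²−y'²−z²)/2L = -0.1543
  θ2 = atan2(B,A) + arccos(C/0.3511) = 1.2219
φ3=240.0° → target in arm frame (0.0818, 0.1417)
  A cos θ + B sin θ = C:  -0.0018·cos θ + -0.2528·sin θ = 0.0421
  √(A²+B²)=0.2528;  θ3 = -1.5780+1.4036 ≈ -0.1743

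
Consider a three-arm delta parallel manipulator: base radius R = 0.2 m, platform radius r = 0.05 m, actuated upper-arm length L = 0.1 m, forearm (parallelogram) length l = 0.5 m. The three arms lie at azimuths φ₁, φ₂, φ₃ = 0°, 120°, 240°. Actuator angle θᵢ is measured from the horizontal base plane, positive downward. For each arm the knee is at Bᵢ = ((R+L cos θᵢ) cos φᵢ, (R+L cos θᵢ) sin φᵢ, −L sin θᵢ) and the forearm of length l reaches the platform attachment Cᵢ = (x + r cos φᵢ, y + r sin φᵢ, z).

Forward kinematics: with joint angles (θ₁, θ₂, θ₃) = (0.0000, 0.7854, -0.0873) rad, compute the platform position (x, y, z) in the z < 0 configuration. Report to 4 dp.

arm 1 at φ=0.0°: (R−r)+L cos θ1 = 0.2500;  O1 = (0.2500, 0.0000, 0.0000)
φ2=120.0°: virtual centre (-0.1104, 0.1911, -0.0707), radius l
φ3=240.0°: virtual centre (-0.1248, -0.2162, 0.0087), radius l
|O₂|²−|O₁|² = -0.0088;  |O₃|²−|O₁|² = -0.0001
linear system: -0.7207x+0.3823y = -0.0088−-0.1414z; -0.7496x+-0.4324y = -0.0001−0.0174z
Cramer: x(z) = 0.0064-0.0911z;  y(z) = -0.0109+0.1982z
quadratic in z: (1.0476)z²+(0.0401)z+(-0.1906)=0, √Δ=0.8945 → z ∈ {-0.4460, 0.4078}; z = -0.4460 (taking z<0)
x = 0.0470, y = -0.0993

(0.0470, -0.0993, -0.4460)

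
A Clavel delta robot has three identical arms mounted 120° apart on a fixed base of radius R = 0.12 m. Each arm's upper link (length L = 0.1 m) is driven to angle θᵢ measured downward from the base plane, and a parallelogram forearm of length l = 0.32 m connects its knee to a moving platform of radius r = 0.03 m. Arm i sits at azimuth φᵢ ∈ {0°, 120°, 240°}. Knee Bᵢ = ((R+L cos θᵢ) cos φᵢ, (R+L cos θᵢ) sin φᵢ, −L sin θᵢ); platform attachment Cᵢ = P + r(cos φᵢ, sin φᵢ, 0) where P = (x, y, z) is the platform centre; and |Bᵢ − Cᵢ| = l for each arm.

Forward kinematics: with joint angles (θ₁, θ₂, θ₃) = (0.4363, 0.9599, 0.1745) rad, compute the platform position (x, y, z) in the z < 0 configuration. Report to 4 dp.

O1 = (0.1806·cos0.0°, 0.1806·sin0.0°, -0.0423) = (0.1806, 0.0000, -0.0423)
φ2=120.0°: virtual centre (-0.0737, 0.1276, -0.0819), radius l
φ3=240.0°: virtual centre (-0.0942, -0.1632, -0.0174), radius l
|O₂|²−|O₁|² = -0.0060;  |O₃|²−|O₁|² = 0.0014
linear system: -0.5086x+0.2552y = -0.0060−-0.0793z; -0.5497x+-0.3265y = 0.0014−0.0498z
det = 0.3064;  x = 0.0052+-0.0430z,  y = -0.0131+0.2250z
into |P−O₁|² = l²: 1.0525z² + 0.0937z + -0.0697 = 0;  Δ = 0.3021;  z = -0.3056 or 0.2166 → z<0 root = -0.3056
x = 0.0184, y = -0.0819

(0.0184, -0.0819, -0.3056)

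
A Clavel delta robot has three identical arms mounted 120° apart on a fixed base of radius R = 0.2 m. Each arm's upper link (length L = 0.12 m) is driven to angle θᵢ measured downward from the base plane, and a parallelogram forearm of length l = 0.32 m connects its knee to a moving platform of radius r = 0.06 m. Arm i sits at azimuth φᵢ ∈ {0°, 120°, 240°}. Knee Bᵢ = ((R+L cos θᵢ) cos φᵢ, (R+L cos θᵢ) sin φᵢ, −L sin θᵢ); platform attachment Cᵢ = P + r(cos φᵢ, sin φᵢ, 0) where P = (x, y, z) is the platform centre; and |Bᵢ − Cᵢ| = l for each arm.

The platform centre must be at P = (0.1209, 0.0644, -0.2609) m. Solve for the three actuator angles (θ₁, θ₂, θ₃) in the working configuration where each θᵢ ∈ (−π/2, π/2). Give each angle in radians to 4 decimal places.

θ₁ = -0.1751, θ₂ = 0.7857, θ₃ = 1.3961

φ1=0.0° → target in arm frame (0.1209, 0.0644)
  A=0.0191, B=-0.2609, C=(l²−L²−A²−y'²−z²)/(2L)=0.0642
  √(A²+B²)=0.2616;  θ1 = -1.4977+1.3227 ≈ -0.1751
arm 2 (φ=120.0°): x'=-0.0047, y'=-0.1369
  A cos θ + B sin θ = C:  0.1447·cos θ + -0.2609·sin θ = -0.0823
  γ=atan2(-0.2609,0.1447)=-1.0645;  ψ=arccos(-0.2757)=1.8502;  θ2=γ+ψ≈0.7857
rotate P by −φ3: (-0.1162, 0.0725, -0.2609)
  e−x'=0.2562;  (l²−L²−(e−x')²−y'²−z²)/2L = -0.2124
  γ=atan2(-0.2609,0.2562)=-0.7944;  ψ=arccos(-0.5808)=2.1905;  θ3=γ+ψ≈1.3961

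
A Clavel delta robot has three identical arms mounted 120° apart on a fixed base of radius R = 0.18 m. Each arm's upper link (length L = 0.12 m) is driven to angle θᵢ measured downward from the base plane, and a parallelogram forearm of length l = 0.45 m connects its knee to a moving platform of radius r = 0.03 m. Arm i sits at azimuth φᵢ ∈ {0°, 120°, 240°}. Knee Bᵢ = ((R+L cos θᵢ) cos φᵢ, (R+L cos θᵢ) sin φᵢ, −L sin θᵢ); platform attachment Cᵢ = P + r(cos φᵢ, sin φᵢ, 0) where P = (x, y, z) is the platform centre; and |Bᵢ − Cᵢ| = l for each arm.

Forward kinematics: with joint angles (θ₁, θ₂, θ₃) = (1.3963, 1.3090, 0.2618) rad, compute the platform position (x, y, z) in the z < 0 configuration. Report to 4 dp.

O1 = (0.1708·cos0.0°, 0.1708·sin0.0°, -0.1182) = (0.1708, 0.0000, -0.1182)
φ2=120.0°: virtual centre (-0.0905, 0.1568, -0.1159), radius l
O3 = (0.2659·cos240.0°, 0.2659·sin240.0°, -0.0311) = (-0.1330, -0.2303, -0.0311)
subtract pairs → two planes through P
plane₁₂: -0.5227x+0.3136y+0.0045z = 0.0031
Cramer: x(z) = -0.0240+0.1315z;  y(z) = -0.0302+0.2048z
sphere 1 gives Az²+Bz+C=0 with A=1.0592, B=0.1727, C=-0.1497;  B²−4AC=0.6639;  roots -0.4661, 0.3031;  negative root z = -0.4661
x = -0.0853, y = -0.1257

(-0.0853, -0.1257, -0.4661)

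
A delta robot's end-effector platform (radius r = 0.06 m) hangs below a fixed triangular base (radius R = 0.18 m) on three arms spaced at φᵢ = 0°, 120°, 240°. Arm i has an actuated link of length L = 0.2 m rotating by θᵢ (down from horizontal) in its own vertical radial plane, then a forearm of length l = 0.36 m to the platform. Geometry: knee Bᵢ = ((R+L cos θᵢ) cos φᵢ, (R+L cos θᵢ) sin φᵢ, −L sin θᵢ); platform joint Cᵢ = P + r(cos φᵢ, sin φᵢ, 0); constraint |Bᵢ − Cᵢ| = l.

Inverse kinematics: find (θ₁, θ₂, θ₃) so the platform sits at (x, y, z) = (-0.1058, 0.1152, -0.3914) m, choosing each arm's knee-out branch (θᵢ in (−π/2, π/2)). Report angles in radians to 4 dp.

θ₁ = 1.3090, θ₂ = 0.3490, θ₃ = 1.1346

rotate P by −φ1: (-0.1058, 0.1152, -0.3914)
  A=0.2258, B=-0.3914, C=(l²−L²−A²−y'²−z²)/(2L)=-0.3196
  √(A²+B²)=0.4519;  θ1 = -1.0475+2.3565 ≈ 1.3090
φ2=120.0° → target in arm frame (0.1527, 0.0340)
  e−x'=-0.0327;  (l²−L²−(e−x')²−y'²−z²)/2L = -0.1645
  γ=atan2(-0.3914,-0.0327)=-1.6541;  ψ=arccos(-0.4189)=2.0031;  θ2=γ+ψ≈0.3490
rotate P by −φ3: (-0.0469, -0.1492, -0.3914)
  e−x'=0.1669;  (l²−L²−(e−x')²−y'²−z²)/2L = -0.2843
  √(A²+B²)=0.4255;  θ3 = -1.1678+2.3024 ≈ 1.1346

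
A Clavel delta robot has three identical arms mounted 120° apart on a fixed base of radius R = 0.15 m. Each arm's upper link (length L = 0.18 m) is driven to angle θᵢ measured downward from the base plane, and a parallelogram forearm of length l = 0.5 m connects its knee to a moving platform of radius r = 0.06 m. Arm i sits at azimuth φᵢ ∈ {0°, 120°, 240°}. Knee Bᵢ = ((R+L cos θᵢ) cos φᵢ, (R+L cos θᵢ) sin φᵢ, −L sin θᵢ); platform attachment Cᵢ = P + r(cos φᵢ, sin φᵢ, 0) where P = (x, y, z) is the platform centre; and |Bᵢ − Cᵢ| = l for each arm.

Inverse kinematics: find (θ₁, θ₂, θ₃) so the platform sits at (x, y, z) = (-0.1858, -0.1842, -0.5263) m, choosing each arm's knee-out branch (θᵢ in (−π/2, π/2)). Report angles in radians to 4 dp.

θ₁ = 1.3966, θ₂ = 1.1348, θ₃ = 0.1747

φ1=0.0° → target in arm frame (-0.1858, -0.1842)
  e−x'=0.2758;  (l²−L²−(e−x')²−y'²−z²)/2L = -0.4705
  θ1 = atan2(B,A) + arccos(C/0.5942) = 1.3966
arm 2 (φ=120.0°): x'=-0.0666, y'=0.2530
  A cos θ + B sin θ = C:  0.1566·cos θ + -0.5263·sin θ = -0.4109
  γ=atan2(-0.5263,0.1566)=-1.2816;  ψ=arccos(-0.7484)=2.4164;  θ2=γ+ψ≈1.1348
φ3=240.0° → target in arm frame (0.2524, -0.0688)
  A=-0.1624, B=-0.5263, C=(l²−L²−A²−y'²−z²)/(2L)=-0.2514
  √(A²+B²)=0.5508;  θ3 = -1.8701+2.0448 ≈ 0.1747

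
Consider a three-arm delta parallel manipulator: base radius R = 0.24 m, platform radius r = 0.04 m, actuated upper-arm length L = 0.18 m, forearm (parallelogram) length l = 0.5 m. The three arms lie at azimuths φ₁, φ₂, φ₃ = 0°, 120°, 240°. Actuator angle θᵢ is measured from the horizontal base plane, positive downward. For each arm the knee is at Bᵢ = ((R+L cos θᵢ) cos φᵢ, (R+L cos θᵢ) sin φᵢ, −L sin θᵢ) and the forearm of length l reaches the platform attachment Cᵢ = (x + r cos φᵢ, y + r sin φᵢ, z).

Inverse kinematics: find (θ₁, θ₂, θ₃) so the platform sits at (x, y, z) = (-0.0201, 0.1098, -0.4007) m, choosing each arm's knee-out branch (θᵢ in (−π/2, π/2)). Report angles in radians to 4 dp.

θ₁ = 0.5233, θ₂ = -0.0876, θ₃ = 0.7854

φ1=0.0° → target in arm frame (-0.0201, 0.1098)
  A=0.2201, B=-0.4007, C=(l²−L²−A²−y'²−z²)/(2L)=-0.0096
  √(A²+B²)=0.4572;  θ1 = -1.0685+1.5918 ≈ 0.5233
arm 2 (φ=120.0°): x'=0.1051, y'=-0.0375
  e−x'=0.0949;  (l²−L²−(e−x')²−y'²−z²)/2L = 0.1295
  θ2 = atan2(B,A) + arccos(C/0.4118) = -0.0876
rotate P by −φ3: (-0.0850, -0.0723, -0.4007)
  A=0.2850, B=-0.4007, C=(l²−L²−A²−y'²−z²)/(2L)=-0.0818
  γ=atan2(-0.4007,0.2850)=-0.9525;  ψ=arccos(-0.1663)=1.7379;  θ3=γ+ψ≈0.7854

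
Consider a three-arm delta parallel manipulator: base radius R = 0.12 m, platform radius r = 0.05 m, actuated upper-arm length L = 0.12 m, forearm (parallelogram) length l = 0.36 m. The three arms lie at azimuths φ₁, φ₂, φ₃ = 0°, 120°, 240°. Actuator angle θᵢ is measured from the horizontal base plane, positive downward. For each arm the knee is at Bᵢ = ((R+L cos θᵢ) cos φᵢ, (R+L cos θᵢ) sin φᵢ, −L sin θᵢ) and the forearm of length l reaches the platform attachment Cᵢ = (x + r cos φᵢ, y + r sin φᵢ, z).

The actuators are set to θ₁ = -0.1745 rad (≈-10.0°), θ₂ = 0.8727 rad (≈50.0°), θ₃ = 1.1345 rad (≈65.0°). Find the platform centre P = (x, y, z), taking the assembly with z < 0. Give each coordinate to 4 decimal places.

(0.1766, 0.0424, -0.3365)

arm 1 at φ=0.0°: ρ1 = 0.1882;  S1 = (0.1882, 0.0000, 0.0208)
φ2=120.0°: virtual centre (-0.0736, 0.1274, -0.0919), radius l
arm 3 at φ=240.0°: ρ3 = 0.1207;  S3 = (-0.0604, -0.1045, -0.1088)
eliminate P² terms by subtracting sphere 1 from 2 and 3
plane₁₂: -0.5235x+0.2548y+-0.2255z = -0.0057
Cramer: x(z) = 0.0153-0.4794z;  y(z) = 0.0088-0.0999z
into |P−S₁|² = l²: 1.2398z² + 0.1223z + -0.0992 = 0;  Δ = 0.5069;  z = -0.3365 or 0.2378 → z<0 root = -0.3365
x = 0.1766, y = 0.0424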